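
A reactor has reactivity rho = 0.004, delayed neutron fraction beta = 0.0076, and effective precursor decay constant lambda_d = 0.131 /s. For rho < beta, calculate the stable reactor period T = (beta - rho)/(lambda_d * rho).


T = (beta - rho) / (lambda_d * rho)
T = (0.0076 - 0.004) / (0.131 * 0.004)
T = 6.8702 s

6.8702


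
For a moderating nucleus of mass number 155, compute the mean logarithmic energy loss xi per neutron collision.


xi = 1 + (A-1)^2/(2A) * ln((A-1)/(A+1))
xi = 1 + (155-1)^2/(2*155) * ln((155-1)/(155 +1))
xi = 0.012848

0.012848


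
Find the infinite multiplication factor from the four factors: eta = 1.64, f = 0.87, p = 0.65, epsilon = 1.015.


k_inf = eta * f * p * epsilon
k_inf = 1.64 * 0.87 * 0.65 * 1.015
k_inf = 0.94133

0.94133


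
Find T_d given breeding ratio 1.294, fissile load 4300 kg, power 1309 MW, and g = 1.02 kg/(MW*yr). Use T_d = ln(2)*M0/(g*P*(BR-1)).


Breeding gain G = BR - 1 = 1.294 - 1 = 0.294
Fissile production rate = g * P * G = 1.02 * 1309 * 0.294 = 392.54292 kg/yr
T_d = ln(2) * M0 / (g * P * G)
T_d = ln(2) * 4300 / 392.54292 = 7.5929 yr

7.5929


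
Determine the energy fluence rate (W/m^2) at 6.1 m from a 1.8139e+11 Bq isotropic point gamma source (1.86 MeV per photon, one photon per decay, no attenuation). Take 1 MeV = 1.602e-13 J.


psi = A * E * 1.602e-13 / (4*pi*r^2)
psi = 1.8139e+11 * 1.86 * 1.602e-13 / (4*pi*6.1^2)
psi = 1.1559e-04 W/m^2

1.1559e-04


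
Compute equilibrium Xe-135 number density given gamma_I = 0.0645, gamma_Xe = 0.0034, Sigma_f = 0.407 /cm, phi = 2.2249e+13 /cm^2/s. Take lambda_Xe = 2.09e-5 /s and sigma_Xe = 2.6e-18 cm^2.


Xe_eq = (gamma_I + gamma_Xe) * Sigma_f * phi / (lambda_Xe + sigma_Xe * phi)
Numerator = (0.0645 + 0.0034) * 0.407 * 2.2249e+13 = 6.148578e+11
Denominator = 2.09e-5 + 2.6e-18 * 2.2249e+13 = 7.874740e-05
Xe_eq = 6.148578e+11 / 7.874740e-05 = 7.8080e+15 /cm^3

7.8080e+15


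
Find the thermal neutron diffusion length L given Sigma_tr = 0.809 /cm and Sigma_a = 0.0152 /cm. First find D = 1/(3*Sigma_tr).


D = 1 / (3 * Sigma_tr) = 1 / (3 * 0.809) = 0.4120313 cm
L = sqrt(D / Sigma_a)
L = sqrt(0.4120313 / 0.0152)
L = 5.2065 cm

5.2065


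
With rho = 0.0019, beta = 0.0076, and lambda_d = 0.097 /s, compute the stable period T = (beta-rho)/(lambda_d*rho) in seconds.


T = (beta - rho) / (lambda_d * rho)
T = (0.0076 - 0.0019) / (0.097 * 0.0019)
T = 30.928 s

30.928


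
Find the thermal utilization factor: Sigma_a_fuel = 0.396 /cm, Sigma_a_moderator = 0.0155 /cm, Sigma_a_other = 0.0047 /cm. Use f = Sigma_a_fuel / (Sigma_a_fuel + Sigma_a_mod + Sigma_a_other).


f = Sigma_a_fuel / (Sigma_a_fuel + Sigma_a_mod + Sigma_a_other)
f = 0.396 / (0.396 + 0.0155 + 0.0047)
f = 0.95147

0.95147


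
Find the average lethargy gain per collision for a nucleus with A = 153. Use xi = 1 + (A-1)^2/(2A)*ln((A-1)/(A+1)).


xi = 1 + (A-1)^2/(2A) * ln((A-1)/(A+1))
xi = 1 + (153-1)^2/(2*153) * ln((153-1)/(153 +1))
xi = 0.013015

0.013015


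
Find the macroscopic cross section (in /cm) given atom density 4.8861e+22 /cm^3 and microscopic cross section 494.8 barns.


Sigma = N * sigma_barns * 1e-24
Sigma = 4.8861e+22 * 494.8 * 1e-24
Sigma = 24.176 /cm

24.176


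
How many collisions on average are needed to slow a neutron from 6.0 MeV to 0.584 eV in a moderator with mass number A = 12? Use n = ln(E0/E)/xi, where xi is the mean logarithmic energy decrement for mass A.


xi = 1 + (A-1)^2/(2A)*ln((A-1)/(A+1)) = 0.1577690 (for A = 12)
n = ln(E0/E) / xi
n = ln(6.0e6 / 0.584) / 0.1577690
n = ln(1.027397e+07) / 0.1577690 = 102.33

102.33


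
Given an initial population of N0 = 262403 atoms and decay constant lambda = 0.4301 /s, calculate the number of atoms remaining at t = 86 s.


N = N0 * exp(-lambda * t)
N = 262403 * exp(-0.4301 * 86)
N = 2.2648e-11

2.2648e-11


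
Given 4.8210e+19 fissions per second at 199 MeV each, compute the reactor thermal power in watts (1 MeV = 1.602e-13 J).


P = fission_rate * E_MeV * 1.602e-13
P = 4.8210e+19 * 199 * 1.602e-13
P = 1.5369e+09 W

1.5369e+09


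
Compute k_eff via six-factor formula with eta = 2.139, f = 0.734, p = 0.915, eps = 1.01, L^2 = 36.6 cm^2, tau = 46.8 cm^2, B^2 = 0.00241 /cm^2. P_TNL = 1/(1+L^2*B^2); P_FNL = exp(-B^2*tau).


k_inf = eta*f*p*eps = 2.139*0.734*0.915*1.01 = 1.450940
P_TNL = 1/(1 + L^2*B^2) = 1/(1 + 36.6*0.00241) = 0.9189437
P_FNL = exp(-B^2*tau) = exp(-0.00241*46.8) = 0.8933400
k_eff = k_inf * P_TNL * P_FNL = 1.450940 * 0.9189437 * 0.8933400
k_eff = 1.1911

1.1911


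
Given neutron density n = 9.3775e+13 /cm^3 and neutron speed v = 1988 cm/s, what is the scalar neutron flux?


phi = n * v
phi = 9.3775e+13 * 1988
phi = 1.8642e+17 /cm^2/s

1.8642e+17


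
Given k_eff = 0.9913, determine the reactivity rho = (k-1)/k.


rho = (k_eff - 1) / k_eff
rho = (0.9913 - 1) / 0.9913
rho = -0.0087764

-0.0087764


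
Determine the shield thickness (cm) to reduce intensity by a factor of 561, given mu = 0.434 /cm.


x = ln(factor) / mu
x = ln(561) / 0.434
x = 14.585 cm

14.585


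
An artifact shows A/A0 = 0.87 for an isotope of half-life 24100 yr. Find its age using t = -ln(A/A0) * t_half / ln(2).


lambda = ln(2) / t_half = ln(2) / 24100 = 2.876129e-05 /yr
t = -ln(A/A0) / lambda
t = -ln(0.87) / 2.876129e-05
t = 4842.0 yr

4842.0


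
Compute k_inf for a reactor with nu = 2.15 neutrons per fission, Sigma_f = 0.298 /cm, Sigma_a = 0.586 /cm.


k_inf = nu * Sigma_f / Sigma_a
k_inf = 2.15 * 0.298 / 0.586
k_inf = 1.0933

1.0933


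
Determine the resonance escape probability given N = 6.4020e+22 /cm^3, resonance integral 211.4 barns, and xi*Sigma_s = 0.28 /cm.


p = exp(-N * I * 1e-24 / (xi*Sigma_s))
p = exp(-6.4020e+22 * 211.4 * 1e-24 / 0.28)
p = 1.0194e-21

1.0194e-21


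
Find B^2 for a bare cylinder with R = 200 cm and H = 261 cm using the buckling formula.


B^2 = (2.405/R)^2 + (pi/H)^2
B^2 = (2.405/200)^2 + (pi/261)^2
B^2 = 2.8948e-04 /cm^2

2.8948e-04


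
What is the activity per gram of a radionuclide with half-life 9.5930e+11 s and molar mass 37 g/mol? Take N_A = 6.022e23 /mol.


lambda = ln(2) / t_half = ln(2) / 9.5930e+11 = 7.225552e-13 /s
SA = lambda * N_A / M
SA = 7.225552e-13 * 6.022e23 / 37
SA = 1.1760e+10 Bq/g

1.1760e+10


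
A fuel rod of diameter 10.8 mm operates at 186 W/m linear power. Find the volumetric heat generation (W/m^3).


r = D / 2 / 1000 = 10.8 / 2 / 1000 = 0.0054 m
q''' = q' / (pi * r^2)
q''' = 186 / (pi * 0.0054^2)
q''' = 2.0304e+06 W/m^3

2.0304e+06


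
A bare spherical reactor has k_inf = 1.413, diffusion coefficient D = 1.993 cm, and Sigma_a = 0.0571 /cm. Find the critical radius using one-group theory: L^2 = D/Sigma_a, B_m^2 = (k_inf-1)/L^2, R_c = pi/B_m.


L^2 = D / Sigma_a = 1.993 / 0.0571 = 34.90368 cm^2
B_m^2 = (k_inf - 1) / L^2 = (1.413 - 1) / 34.90368 = 0.01183256 /cm^2
For a bare sphere: B_g = pi/R, so R_c = pi / sqrt(B_m^2)
R_c = pi / sqrt(0.01183256) = 28.881 cm

28.881


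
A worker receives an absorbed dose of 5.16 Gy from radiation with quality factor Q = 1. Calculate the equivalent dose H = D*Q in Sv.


H = D * Q
H = 5.16 * 1
H = 5.1600 Sv

5.1600


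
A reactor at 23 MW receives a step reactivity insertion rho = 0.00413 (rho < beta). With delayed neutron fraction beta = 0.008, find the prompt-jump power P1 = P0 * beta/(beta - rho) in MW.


P1/P0 = beta / (beta - rho)
P1/P0 = 0.008 / (0.008 - 0.00413) = 2.067183
P1 = 23 * 2.067183 = 47.545 MW

47.545


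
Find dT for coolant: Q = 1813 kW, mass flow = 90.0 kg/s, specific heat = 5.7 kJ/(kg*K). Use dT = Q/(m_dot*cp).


dT = Q / (m_dot * cp)
dT = 1813 / (90.0 * 5.7)
dT = 3.5341 C

3.5341


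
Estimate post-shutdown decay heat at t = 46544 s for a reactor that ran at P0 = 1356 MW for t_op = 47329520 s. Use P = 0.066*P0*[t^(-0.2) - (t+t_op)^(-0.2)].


P/P0 = 0.066 * [t^(-0.2) - (t + t_op)^(-0.2)]
P/P0 = 0.066 * [46544^(-0.2) - (46544 + 47329520)^(-0.2)]
P/P0 = 0.066 * [0.1165272 - 0.02916676] = 0.005765789
P = 1356 * 0.005765789 = 7.8184 MW

7.8184


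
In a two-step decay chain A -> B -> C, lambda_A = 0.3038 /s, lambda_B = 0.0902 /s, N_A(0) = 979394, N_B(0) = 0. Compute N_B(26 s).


N_B(t) = lambda_A * N_A0 / (lambda_B - lambda_A) * [exp(-lambda_A*t) - exp(-lambda_B*t)]
exp(-0.3038*26) = 3.711887e-04; exp(-0.0902*26) = 0.09582803
N_B = 0.3038 * 979394 / (0.0902 - 0.3038) * (3.711887e-04 - 0.09582803)
N_B = 132969

132969


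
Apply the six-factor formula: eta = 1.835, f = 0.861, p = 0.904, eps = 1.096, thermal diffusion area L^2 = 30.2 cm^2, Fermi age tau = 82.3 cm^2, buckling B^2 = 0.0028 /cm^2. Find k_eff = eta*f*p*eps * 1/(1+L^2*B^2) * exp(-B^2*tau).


k_inf = eta*f*p*eps = 1.835*0.861*0.904*1.096 = 1.565374
P_TNL = 1/(1 + L^2*B^2) = 1/(1 + 30.2*0.0028) = 0.9220329
P_FNL = exp(-B^2*tau) = exp(-0.0028*82.3) = 0.7941841
k_eff = k_inf * P_TNL * P_FNL = 1.565374 * 0.9220329 * 0.7941841
k_eff = 1.1463

1.1463


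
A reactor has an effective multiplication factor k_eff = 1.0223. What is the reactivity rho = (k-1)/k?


rho = (k_eff - 1) / k_eff
rho = (1.0223 - 1) / 1.0223
rho = 0.021814

0.021814


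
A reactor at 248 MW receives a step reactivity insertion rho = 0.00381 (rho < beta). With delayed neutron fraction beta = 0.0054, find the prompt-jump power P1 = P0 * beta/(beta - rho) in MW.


P1/P0 = beta / (beta - rho)
P1/P0 = 0.0054 / (0.0054 - 0.00381) = 3.396226
P1 = 248 * 3.396226 = 842.26 MW

842.26


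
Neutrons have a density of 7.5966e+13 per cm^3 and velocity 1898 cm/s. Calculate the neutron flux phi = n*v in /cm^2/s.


phi = n * v
phi = 7.5966e+13 * 1898
phi = 1.4418e+17 /cm^2/s

1.4418e+17


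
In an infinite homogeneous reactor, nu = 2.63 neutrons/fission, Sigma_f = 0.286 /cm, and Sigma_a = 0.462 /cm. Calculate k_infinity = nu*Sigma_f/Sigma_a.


k_inf = nu * Sigma_f / Sigma_a
k_inf = 2.63 * 0.286 / 0.462
k_inf = 1.6281

1.6281


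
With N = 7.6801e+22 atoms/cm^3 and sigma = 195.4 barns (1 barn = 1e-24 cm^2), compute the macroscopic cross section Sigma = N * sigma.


Sigma = N * sigma_barns * 1e-24
Sigma = 7.6801e+22 * 195.4 * 1e-24
Sigma = 15.007 /cm

15.007


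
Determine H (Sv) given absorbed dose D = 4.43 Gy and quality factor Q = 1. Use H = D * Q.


H = D * Q
H = 4.43 * 1
H = 4.4300 Sv

4.4300


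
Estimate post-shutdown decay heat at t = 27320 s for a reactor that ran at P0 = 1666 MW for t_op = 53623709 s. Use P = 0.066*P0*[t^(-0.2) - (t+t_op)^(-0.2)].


P/P0 = 0.066 * [t^(-0.2) - (t + t_op)^(-0.2)]
P/P0 = 0.066 * [27320^(-0.2) - (27320 + 53623709)^(-0.2)]
P/P0 = 0.066 * [0.1296295 - 0.02845014] = 0.006677838
P = 1666 * 0.006677838 = 11.125 MW

11.125


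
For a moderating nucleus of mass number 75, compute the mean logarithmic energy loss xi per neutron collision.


xi = 1 + (A-1)^2/(2A) * ln((A-1)/(A+1))
xi = 1 + (75-1)^2/(2*75) * ln((75-1)/(75 +1))
xi = 0.026431

0.026431


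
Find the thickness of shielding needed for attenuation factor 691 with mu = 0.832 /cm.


x = ln(factor) / mu
x = ln(691) / 0.832
x = 7.8583 cm

7.8583


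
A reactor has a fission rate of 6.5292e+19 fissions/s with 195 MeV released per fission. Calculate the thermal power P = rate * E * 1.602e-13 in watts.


P = fission_rate * E_MeV * 1.602e-13
P = 6.5292e+19 * 195 * 1.602e-13
P = 2.0397e+09 W

2.0397e+09


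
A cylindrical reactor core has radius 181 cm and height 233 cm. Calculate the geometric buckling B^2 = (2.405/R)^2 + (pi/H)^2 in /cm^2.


B^2 = (2.405/R)^2 + (pi/H)^2
B^2 = (2.405/181)^2 + (pi/233)^2
B^2 = 3.5835e-04 /cm^2

3.5835e-04


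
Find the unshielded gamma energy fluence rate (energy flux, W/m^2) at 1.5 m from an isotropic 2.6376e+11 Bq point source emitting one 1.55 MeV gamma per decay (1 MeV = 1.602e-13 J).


psi = A * E * 1.602e-13 / (4*pi*r^2)
psi = 2.6376e+11 * 1.55 * 1.602e-13 / (4*pi*1.5^2)
psi = 0.0023164 W/m^2

0.0023164


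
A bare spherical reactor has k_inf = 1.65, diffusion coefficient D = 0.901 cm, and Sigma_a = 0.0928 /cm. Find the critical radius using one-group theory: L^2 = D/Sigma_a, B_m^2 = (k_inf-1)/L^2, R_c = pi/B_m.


L^2 = D / Sigma_a = 0.901 / 0.0928 = 9.709052 cm^2
B_m^2 = (k_inf - 1) / L^2 = (1.65 - 1) / 9.709052 = 0.06694783 /cm^2
For a bare sphere: B_g = pi/R, so R_c = pi / sqrt(B_m^2)
R_c = pi / sqrt(0.06694783) = 12.142 cm

12.142


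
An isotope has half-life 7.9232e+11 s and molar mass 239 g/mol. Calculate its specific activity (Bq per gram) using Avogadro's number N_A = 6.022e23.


lambda = ln(2) / t_half = ln(2) / 7.9232e+11 = 8.748324e-13 /s
SA = lambda * N_A / M
SA = 8.748324e-13 * 6.022e23 / 239
SA = 2.2043e+09 Bq/g

2.2043e+09


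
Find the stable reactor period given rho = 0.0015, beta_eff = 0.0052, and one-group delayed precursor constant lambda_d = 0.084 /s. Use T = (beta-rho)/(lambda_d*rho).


T = (beta - rho) / (lambda_d * rho)
T = (0.0052 - 0.0015) / (0.084 * 0.0015)
T = 29.365 s

29.365


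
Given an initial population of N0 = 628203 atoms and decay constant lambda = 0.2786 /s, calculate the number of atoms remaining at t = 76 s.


N = N0 * exp(-lambda * t)
N = 628203 * exp(-0.2786 * 76)
N = 4.0043e-04

4.0043e-04


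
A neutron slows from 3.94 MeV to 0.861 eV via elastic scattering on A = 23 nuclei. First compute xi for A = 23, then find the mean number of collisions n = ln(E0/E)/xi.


xi = 1 + (A-1)^2/(2A)*ln((A-1)/(A+1)) = 0.08448899 (for A = 23)
n = ln(E0/E) / xi
n = ln(3.94e6 / 0.861) / 0.08448899
n = ln(4.576074e+06) / 0.08448899 = 181.52

181.52


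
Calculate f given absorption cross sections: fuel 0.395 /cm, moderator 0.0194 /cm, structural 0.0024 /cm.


f = Sigma_a_fuel / (Sigma_a_fuel + Sigma_a_mod + Sigma_a_other)
f = 0.395 / (0.395 + 0.0194 + 0.0024)
f = 0.94770

0.94770


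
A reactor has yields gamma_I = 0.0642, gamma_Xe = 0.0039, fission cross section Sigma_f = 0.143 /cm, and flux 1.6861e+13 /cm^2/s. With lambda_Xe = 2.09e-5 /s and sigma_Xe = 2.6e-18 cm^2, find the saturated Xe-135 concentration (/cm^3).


Xe_eq = (gamma_I + gamma_Xe) * Sigma_f * phi / (lambda_Xe + sigma_Xe * phi)
Numerator = (0.0642 + 0.0039) * 0.143 * 1.6861e+13 = 1.641975e+11
Denominator = 2.09e-5 + 2.6e-18 * 1.6861e+13 = 6.473860e-05
Xe_eq = 1.641975e+11 / 6.473860e-05 = 2.5363e+15 /cm^3

2.5363e+15


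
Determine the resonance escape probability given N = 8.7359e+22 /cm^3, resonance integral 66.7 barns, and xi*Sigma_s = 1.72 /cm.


p = exp(-N * I * 1e-24 / (xi*Sigma_s))
p = exp(-8.7359e+22 * 66.7 * 1e-24 / 1.72)
p = 0.033786

0.033786


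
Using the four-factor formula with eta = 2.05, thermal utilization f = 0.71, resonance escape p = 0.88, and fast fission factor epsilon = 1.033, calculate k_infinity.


k_inf = eta * f * p * epsilon
k_inf = 2.05 * 0.71 * 0.88 * 1.033
k_inf = 1.3231

1.3231


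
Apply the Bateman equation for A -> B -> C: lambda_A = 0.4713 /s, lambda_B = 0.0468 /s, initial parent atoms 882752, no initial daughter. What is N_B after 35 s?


N_B(t) = lambda_A * N_A0 / (lambda_B - lambda_A) * [exp(-lambda_A*t) - exp(-lambda_B*t)]
exp(-0.4713*35) = 6.856388e-08; exp(-0.0468*35) = 0.1943684
N_B = 0.4713 * 882752 / (0.0468 - 0.4713) * (6.856388e-08 - 0.1943684)
N_B = 190495

190495


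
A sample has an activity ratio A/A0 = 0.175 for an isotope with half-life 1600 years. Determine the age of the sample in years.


lambda = ln(2) / t_half = ln(2) / 1600 = 4.332170e-04 /yr
t = -ln(A/A0) / lambda
t = -ln(0.175) / 4.332170e-04
t = 4023.3 yr

4023.3


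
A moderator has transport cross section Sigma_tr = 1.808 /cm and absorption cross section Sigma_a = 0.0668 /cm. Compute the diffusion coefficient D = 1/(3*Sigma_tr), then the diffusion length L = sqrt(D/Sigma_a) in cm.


D = 1 / (3 * Sigma_tr) = 1 / (3 * 1.808) = 0.1843658 cm
L = sqrt(D / Sigma_a)
L = sqrt(0.1843658 / 0.0668)
L = 1.6613 cm

1.6613


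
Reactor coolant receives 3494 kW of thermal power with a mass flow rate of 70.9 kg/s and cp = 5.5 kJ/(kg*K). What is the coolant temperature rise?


dT = Q / (m_dot * cp)
dT = 3494 / (70.9 * 5.5)
dT = 8.9601 C

8.9601


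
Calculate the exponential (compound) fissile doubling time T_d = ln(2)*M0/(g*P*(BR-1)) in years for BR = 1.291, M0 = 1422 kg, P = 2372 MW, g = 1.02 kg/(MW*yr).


Breeding gain G = BR - 1 = 1.291 - 1 = 0.291
Fissile production rate = g * P * G = 1.02 * 2372 * 0.291 = 704.05704 kg/yr
T_d = ln(2) * M0 / (g * P * G)
T_d = ln(2) * 1422 / 704.05704 = 1.4000 yr

1.4000


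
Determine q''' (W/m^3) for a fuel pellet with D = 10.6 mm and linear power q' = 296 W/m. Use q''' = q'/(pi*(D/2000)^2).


r = D / 2 / 1000 = 10.6 / 2 / 1000 = 0.0053 m
q''' = q' / (pi * r^2)
q''' = 296 / (pi * 0.0053^2)
q''' = 3.3542e+06 W/m^3

3.3542e+06


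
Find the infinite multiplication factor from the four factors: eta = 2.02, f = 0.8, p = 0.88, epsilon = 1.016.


k_inf = eta * f * p * epsilon
k_inf = 2.02 * 0.8 * 0.88 * 1.016
k_inf = 1.4448

1.4448


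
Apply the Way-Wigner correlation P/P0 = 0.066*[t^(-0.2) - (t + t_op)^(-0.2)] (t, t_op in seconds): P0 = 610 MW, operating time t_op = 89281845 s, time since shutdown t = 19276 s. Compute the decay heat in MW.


P/P0 = 0.066 * [t^(-0.2) - (t + t_op)^(-0.2)]
P/P0 = 0.066 * [19276^(-0.2) - (19276 + 89281845)^(-0.2)]
P/P0 = 0.066 * [0.1389942 - 0.02569382] = 0.007477825
P = 610 * 0.007477825 = 4.5615 MW

4.5615


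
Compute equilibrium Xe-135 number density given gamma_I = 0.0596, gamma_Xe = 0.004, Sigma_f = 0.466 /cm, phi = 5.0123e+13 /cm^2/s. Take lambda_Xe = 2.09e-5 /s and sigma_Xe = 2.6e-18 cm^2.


Xe_eq = (gamma_I + gamma_Xe) * Sigma_f * phi / (lambda_Xe + sigma_Xe * phi)
Numerator = (0.0596 + 0.004) * 0.466 * 5.0123e+13 = 1.485525e+12
Denominator = 2.09e-5 + 2.6e-18 * 5.0123e+13 = 1.512198e-04
Xe_eq = 1.485525e+12 / 1.512198e-04 = 9.8236e+15 /cm^3

9.8236e+15


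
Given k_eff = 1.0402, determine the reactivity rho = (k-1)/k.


rho = (k_eff - 1) / k_eff
rho = (1.0402 - 1) / 1.0402
rho = 0.038646

0.038646


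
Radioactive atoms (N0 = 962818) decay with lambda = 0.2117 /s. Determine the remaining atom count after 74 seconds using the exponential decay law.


N = N0 * exp(-lambda * t)
N = 962818 * exp(-0.2117 * 74)
N = 0.15135

0.15135


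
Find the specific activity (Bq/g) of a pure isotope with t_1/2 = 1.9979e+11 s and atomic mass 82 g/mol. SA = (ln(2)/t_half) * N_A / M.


lambda = ln(2) / t_half = ln(2) / 1.9979e+11 = 3.469379e-12 /s
SA = lambda * N_A / M
SA = 3.469379e-12 * 6.022e23 / 82
SA = 2.5479e+10 Bq/g

2.5479e+10


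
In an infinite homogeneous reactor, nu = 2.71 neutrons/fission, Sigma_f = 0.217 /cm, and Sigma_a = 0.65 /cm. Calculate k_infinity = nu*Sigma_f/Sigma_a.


k_inf = nu * Sigma_f / Sigma_a
k_inf = 2.71 * 0.217 / 0.65
k_inf = 0.90472

0.90472


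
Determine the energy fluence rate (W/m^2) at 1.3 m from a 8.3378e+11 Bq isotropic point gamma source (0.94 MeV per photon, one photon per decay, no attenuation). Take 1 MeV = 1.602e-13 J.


psi = A * E * 1.602e-13 / (4*pi*r^2)
psi = 8.3378e+11 * 0.94 * 1.602e-13 / (4*pi*1.3^2)
psi = 0.0059121 W/m^2

0.0059121


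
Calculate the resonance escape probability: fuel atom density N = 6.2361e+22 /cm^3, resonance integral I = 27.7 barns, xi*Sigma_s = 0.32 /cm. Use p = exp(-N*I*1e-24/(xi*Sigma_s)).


p = exp(-N * I * 1e-24 / (xi*Sigma_s))
p = exp(-6.2361e+22 * 27.7 * 1e-24 / 0.32)
p = 0.0045251

0.0045251


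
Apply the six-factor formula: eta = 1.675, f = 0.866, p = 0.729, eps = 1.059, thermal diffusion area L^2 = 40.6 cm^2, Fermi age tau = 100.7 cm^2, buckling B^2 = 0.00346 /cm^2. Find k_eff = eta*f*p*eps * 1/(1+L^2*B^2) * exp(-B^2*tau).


k_inf = eta*f*p*eps = 1.675*0.866*0.729*1.059 = 1.119841
P_TNL = 1/(1 + L^2*B^2) = 1/(1 + 40.6*0.00346) = 0.8768269
P_FNL = exp(-B^2*tau) = exp(-0.00346*100.7) = 0.7058010
k_eff = k_inf * P_TNL * P_FNL = 1.119841 * 0.8768269 * 0.7058010
k_eff = 0.69303

0.69303


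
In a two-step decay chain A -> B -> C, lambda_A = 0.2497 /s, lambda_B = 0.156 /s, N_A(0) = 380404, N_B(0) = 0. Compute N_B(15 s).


N_B(t) = lambda_A * N_A0 / (lambda_B - lambda_A) * [exp(-lambda_A*t) - exp(-lambda_B*t)]
exp(-0.2497*15) = 0.02362381; exp(-0.156*15) = 0.09632764
N_B = 0.2497 * 380404 / (0.156 - 0.2497) * (0.02362381 - 0.09632764)
N_B = 73702

73702


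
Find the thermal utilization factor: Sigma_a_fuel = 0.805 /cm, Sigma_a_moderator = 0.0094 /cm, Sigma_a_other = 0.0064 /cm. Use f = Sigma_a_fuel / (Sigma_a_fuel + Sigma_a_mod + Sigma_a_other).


f = Sigma_a_fuel / (Sigma_a_fuel + Sigma_a_mod + Sigma_a_other)
f = 0.805 / (0.805 + 0.0094 + 0.0064)
f = 0.98075

0.98075


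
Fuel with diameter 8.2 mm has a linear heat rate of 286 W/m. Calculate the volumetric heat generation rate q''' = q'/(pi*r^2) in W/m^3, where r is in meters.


r = D / 2 / 1000 = 8.2 / 2 / 1000 = 0.0041 m
q''' = q' / (pi * r^2)
q''' = 286 / (pi * 0.0041^2)
q''' = 5.4156e+06 W/m^3

5.4156e+06


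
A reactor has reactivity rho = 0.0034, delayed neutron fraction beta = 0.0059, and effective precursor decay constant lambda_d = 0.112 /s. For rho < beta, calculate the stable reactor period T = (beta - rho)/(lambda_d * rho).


T = (beta - rho) / (lambda_d * rho)
T = (0.0059 - 0.0034) / (0.112 * 0.0034)
T = 6.5651 s

6.5651


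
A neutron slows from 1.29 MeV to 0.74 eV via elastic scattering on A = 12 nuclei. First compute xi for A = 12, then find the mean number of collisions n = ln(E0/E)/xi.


xi = 1 + (A-1)^2/(2A)*ln((A-1)/(A+1)) = 0.1577690 (for A = 12)
n = ln(E0/E) / xi
n = ln(1.29e6 / 0.74) / 0.1577690
n = ln(1.743243e+06) / 0.1577690 = 91.091

91.091


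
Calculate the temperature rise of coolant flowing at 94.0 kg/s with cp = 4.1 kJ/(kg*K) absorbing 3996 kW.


dT = Q / (m_dot * cp)
dT = 3996 / (94.0 * 4.1)
dT = 10.368 C

10.368


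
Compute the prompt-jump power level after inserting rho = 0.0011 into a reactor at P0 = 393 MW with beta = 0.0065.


P1/P0 = beta / (beta - rho)
P1/P0 = 0.0065 / (0.0065 - 0.0011) = 1.203704
P1 = 393 * 1.203704 = 473.06 MW

473.06


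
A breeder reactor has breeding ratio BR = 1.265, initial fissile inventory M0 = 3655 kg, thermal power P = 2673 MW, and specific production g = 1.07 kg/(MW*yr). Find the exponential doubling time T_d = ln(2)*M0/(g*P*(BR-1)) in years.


Breeding gain G = BR - 1 = 1.265 - 1 = 0.265
Fissile production rate = g * P * G = 1.07 * 2673 * 0.265 = 757.92915 kg/yr
T_d = ln(2) * M0 / (g * P * G)
T_d = ln(2) * 3655 / 757.92915 = 3.3426 yr

3.3426


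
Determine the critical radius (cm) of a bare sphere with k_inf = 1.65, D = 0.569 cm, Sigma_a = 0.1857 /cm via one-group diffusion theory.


L^2 = D / Sigma_a = 0.569 / 0.1857 = 3.064082 cm^2
B_m^2 = (k_inf - 1) / L^2 = (1.65 - 1) / 3.064082 = 0.2121353 /cm^2
For a bare sphere: B_g = pi/R, so R_c = pi / sqrt(B_m^2)
R_c = pi / sqrt(0.2121353) = 6.8209 cm

6.8209


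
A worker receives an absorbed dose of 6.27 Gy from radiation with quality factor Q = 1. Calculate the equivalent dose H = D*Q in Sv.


H = D * Q
H = 6.27 * 1
H = 6.2700 Sv

6.2700


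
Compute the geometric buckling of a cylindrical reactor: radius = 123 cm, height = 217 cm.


B^2 = (2.405/R)^2 + (pi/H)^2
B^2 = (2.405/123)^2 + (pi/217)^2
B^2 = 5.9191e-04 /cm^2

5.9191e-04


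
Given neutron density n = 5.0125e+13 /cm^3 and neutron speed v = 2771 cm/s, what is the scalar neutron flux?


phi = n * v
phi = 5.0125e+13 * 2771
phi = 1.3890e+17 /cm^2/s

1.3890e+17


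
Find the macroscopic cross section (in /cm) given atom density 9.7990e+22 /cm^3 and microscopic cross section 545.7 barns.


Sigma = N * sigma_barns * 1e-24
Sigma = 9.7990e+22 * 545.7 * 1e-24
Sigma = 53.473 /cm

53.473


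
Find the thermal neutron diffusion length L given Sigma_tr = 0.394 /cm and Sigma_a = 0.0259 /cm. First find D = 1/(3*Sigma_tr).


D = 1 / (3 * Sigma_tr) = 1 / (3 * 0.394) = 0.8460237 cm
L = sqrt(D / Sigma_a)
L = sqrt(0.8460237 / 0.0259)
L = 5.7153 cm

5.7153


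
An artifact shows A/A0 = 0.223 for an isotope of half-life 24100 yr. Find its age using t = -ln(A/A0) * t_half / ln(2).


lambda = ln(2) / t_half = ln(2) / 24100 = 2.876129e-05 /yr
t = -ln(A/A0) / lambda
t = -ln(0.223) / 2.876129e-05
t = 52174 yr

52174


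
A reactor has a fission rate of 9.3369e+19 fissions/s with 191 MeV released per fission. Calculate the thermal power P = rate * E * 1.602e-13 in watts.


P = fission_rate * E_MeV * 1.602e-13
P = 9.3369e+19 * 191 * 1.602e-13
P = 2.8569e+09 W

2.8569e+09


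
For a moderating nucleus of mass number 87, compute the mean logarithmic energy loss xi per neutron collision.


xi = 1 + (A-1)^2/(2A) * ln((A-1)/(A+1))
xi = 1 + (87-1)^2/(2*87) * ln((87-1)/(87 +1))
xi = 0.022813

0.022813


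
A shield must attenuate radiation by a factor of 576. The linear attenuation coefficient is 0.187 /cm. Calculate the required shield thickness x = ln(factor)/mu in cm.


x = ln(factor) / mu
x = ln(576) / 0.187
x = 33.990 cm

33.990


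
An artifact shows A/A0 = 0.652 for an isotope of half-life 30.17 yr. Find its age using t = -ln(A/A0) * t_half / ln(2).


lambda = ln(2) / t_half = ln(2) / 30.17 = 0.02297472 /yr
t = -ln(A/A0) / lambda
t = -ln(0.652) / 0.02297472
t = 18.617 yr

18.617


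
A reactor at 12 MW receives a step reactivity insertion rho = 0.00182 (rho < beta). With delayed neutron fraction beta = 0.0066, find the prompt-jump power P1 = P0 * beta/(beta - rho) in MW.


P1/P0 = beta / (beta - rho)
P1/P0 = 0.0066 / (0.0066 - 0.00182) = 1.380753
P1 = 12 * 1.380753 = 16.569 MW

16.569


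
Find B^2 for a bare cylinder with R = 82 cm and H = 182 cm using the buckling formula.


B^2 = (2.405/R)^2 + (pi/H)^2
B^2 = (2.405/82)^2 + (pi/182)^2
B^2 = 0.0011582 /cm^2

0.0011582


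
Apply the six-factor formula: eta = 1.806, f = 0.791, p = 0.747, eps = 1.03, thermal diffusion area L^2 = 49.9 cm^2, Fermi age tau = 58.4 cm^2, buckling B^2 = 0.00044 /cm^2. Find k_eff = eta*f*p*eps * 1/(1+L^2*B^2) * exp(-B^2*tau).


k_inf = eta*f*p*eps = 1.806*0.791*0.747*1.03 = 1.099138
P_TNL = 1/(1 + L^2*B^2) = 1/(1 + 49.9*0.00044) = 0.9785157
P_FNL = exp(-B^2*tau) = exp(-0.00044*58.4) = 0.9746313
k_eff = k_inf * P_TNL * P_FNL = 1.099138 * 0.9785157 * 0.9746313
k_eff = 1.0482

1.0482


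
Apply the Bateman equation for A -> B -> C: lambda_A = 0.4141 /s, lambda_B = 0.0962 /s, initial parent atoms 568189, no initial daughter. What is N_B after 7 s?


N_B(t) = lambda_A * N_A0 / (lambda_B - lambda_A) * [exp(-lambda_A*t) - exp(-lambda_B*t)]
exp(-0.4141*7) = 0.05509480; exp(-0.0962*7) = 0.5099717
N_B = 0.4141 * 568189 / (0.0962 - 0.4141) * (0.05509480 - 0.5099717)
N_B = 336668

336668


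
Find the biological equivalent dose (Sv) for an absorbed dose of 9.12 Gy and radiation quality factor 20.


H = D * Q
H = 9.12 * 20
H = 182.40 Sv

182.40


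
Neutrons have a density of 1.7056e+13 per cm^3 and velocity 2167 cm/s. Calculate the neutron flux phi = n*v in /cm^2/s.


phi = n * v
phi = 1.7056e+13 * 2167
phi = 3.6960e+16 /cm^2/s

3.6960e+16


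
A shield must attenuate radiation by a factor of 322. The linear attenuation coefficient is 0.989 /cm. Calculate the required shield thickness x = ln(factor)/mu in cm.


x = ln(factor) / mu
x = ln(322) / 0.989
x = 5.8388 cm

5.8388


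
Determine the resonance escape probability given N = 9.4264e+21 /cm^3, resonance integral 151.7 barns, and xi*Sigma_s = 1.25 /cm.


p = exp(-N * I * 1e-24 / (xi*Sigma_s))
p = exp(-9.4264e+21 * 151.7 * 1e-24 / 1.25)
p = 0.31855

0.31855


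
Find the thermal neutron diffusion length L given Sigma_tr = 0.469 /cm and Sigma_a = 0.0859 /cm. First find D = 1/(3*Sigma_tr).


D = 1 / (3 * Sigma_tr) = 1 / (3 * 0.469) = 0.7107321 cm
L = sqrt(D / Sigma_a)
L = sqrt(0.7107321 / 0.0859)
L = 2.8764 cm

2.8764


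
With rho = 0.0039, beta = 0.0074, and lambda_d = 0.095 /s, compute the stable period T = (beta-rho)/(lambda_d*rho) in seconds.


T = (beta - rho) / (lambda_d * rho)
T = (0.0074 - 0.0039) / (0.095 * 0.0039)
T = 9.4467 s

9.4467


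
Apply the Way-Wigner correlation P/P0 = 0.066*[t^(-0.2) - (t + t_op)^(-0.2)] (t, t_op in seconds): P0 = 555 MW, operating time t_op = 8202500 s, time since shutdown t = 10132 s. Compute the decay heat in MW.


P/P0 = 0.066 * [t^(-0.2) - (t + t_op)^(-0.2)]
P/P0 = 0.066 * [10132^(-0.2) - (10132 + 8202500)^(-0.2)]
P/P0 = 0.066 * [0.1580742 - 0.04140984] = 0.007699848
P = 555 * 0.007699848 = 4.2734 MW

4.2734


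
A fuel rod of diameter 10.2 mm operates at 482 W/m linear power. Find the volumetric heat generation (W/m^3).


r = D / 2 / 1000 = 10.2 / 2 / 1000 = 0.0051 m
q''' = q' / (pi * r^2)
q''' = 482 / (pi * 0.0051^2)
q''' = 5.8987e+06 W/m^3

5.8987e+06


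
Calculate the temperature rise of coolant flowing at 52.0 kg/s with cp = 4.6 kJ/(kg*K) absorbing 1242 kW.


dT = Q / (m_dot * cp)
dT = 1242 / (52.0 * 4.6)
dT = 5.1923 C

5.1923


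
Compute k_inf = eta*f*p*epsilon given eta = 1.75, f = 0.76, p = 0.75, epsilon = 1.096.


k_inf = eta * f * p * epsilon
k_inf = 1.75 * 0.76 * 0.75 * 1.096
k_inf = 1.0933

1.0933


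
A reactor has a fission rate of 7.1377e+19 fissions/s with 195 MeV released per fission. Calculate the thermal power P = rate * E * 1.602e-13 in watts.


P = fission_rate * E_MeV * 1.602e-13
P = 7.1377e+19 * 195 * 1.602e-13
P = 2.2297e+09 W

2.2297e+09


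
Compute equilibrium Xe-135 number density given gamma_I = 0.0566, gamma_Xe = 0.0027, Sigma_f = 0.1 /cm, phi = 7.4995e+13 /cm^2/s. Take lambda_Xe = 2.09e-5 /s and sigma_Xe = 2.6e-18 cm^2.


Xe_eq = (gamma_I + gamma_Xe) * Sigma_f * phi / (lambda_Xe + sigma_Xe * phi)
Numerator = (0.0566 + 0.0027) * 0.1 * 7.4995e+13 = 4.447204e+11
Denominator = 2.09e-5 + 2.6e-18 * 7.4995e+13 = 2.158870e-04
Xe_eq = 4.447204e+11 / 2.158870e-04 = 2.0600e+15 /cm^3

2.0600e+15


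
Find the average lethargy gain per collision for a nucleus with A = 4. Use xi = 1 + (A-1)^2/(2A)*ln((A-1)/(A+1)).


xi = 1 + (A-1)^2/(2A) * ln((A-1)/(A+1))
xi = 1 + (4-1)^2/(2*4) * ln((4-1)/(4 +1))
xi = 0.42532

0.42532


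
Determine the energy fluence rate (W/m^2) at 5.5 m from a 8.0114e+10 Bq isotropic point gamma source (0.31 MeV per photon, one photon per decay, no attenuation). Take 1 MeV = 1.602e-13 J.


psi = A * E * 1.602e-13 / (4*pi*r^2)
psi = 8.0114e+10 * 0.31 * 1.602e-13 / (4*pi*5.5^2)
psi = 1.0466e-05 W/m^2

1.0466e-05


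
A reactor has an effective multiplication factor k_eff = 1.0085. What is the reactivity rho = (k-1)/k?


rho = (k_eff - 1) / k_eff
rho = (1.0085 - 1) / 1.0085
rho = 0.0084284

0.0084284


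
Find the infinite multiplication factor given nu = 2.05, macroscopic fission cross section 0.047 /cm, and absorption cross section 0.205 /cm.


k_inf = nu * Sigma_f / Sigma_a
k_inf = 2.05 * 0.047 / 0.205
k_inf = 0.47000

0.47000


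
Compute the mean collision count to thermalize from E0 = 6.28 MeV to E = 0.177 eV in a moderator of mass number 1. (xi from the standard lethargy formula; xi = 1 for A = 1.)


xi = 1 + (A-1)^2/(2A)*ln((A-1)/(A+1)) = 1 (for A = 1)
n = ln(E0/E) / xi
n = ln(6.28e6 / 0.177) / 1
n = ln(3.548023e+07) / 1 = 17.384

17.384


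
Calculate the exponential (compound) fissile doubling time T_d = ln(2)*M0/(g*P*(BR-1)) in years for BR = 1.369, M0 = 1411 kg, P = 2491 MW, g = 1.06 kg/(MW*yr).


Breeding gain G = BR - 1 = 1.369 - 1 = 0.369
Fissile production rate = g * P * G = 1.06 * 2491 * 0.369 = 974.32974 kg/yr
T_d = ln(2) * M0 / (g * P * G)
T_d = ln(2) * 1411 / 974.32974 = 1.0038 yr

1.0038


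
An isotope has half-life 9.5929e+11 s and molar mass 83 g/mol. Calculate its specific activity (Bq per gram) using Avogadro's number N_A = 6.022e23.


lambda = ln(2) / t_half = ln(2) / 9.5929e+11 = 7.225627e-13 /s
SA = lambda * N_A / M
SA = 7.225627e-13 * 6.022e23 / 83
SA = 5.2425e+09 Bq/g

5.2425e+09


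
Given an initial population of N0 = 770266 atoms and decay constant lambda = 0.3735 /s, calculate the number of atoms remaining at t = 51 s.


N = N0 * exp(-lambda * t)
N = 770266 * exp(-0.3735 * 51)
N = 0.0041113

0.0041113


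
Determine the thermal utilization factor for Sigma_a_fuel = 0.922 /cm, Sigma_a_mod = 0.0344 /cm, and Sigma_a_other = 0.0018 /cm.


f = Sigma_a_fuel / (Sigma_a_fuel + Sigma_a_mod + Sigma_a_other)
f = 0.922 / (0.922 + 0.0344 + 0.0018)
f = 0.96222

0.96222


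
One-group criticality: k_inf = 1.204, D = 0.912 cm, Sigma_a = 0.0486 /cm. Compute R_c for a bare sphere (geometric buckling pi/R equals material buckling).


L^2 = D / Sigma_a = 0.912 / 0.0486 = 18.76543 cm^2
B_m^2 = (k_inf - 1) / L^2 = (1.204 - 1) / 18.76543 = 0.01087105 /cm^2
For a bare sphere: B_g = pi/R, so R_c = pi / sqrt(B_m^2)
R_c = pi / sqrt(0.01087105) = 30.131 cm

30.131


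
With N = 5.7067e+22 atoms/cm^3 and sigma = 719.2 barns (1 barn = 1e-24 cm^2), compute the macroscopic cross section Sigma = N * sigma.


Sigma = N * sigma_barns * 1e-24
Sigma = 5.7067e+22 * 719.2 * 1e-24
Sigma = 41.043 /cm

41.043


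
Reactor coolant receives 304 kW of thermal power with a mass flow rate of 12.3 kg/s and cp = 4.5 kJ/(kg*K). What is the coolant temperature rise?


dT = Q / (m_dot * cp)
dT = 304 / (12.3 * 4.5)
dT = 5.4923 C

5.4923


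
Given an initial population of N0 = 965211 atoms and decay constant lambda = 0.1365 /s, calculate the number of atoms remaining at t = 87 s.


N = N0 * exp(-lambda * t)
N = 965211 * exp(-0.1365 * 87)
N = 6.7167

6.7167


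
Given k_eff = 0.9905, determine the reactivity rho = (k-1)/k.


rho = (k_eff - 1) / k_eff
rho = (0.9905 - 1) / 0.9905
rho = -0.0095911

-0.0095911


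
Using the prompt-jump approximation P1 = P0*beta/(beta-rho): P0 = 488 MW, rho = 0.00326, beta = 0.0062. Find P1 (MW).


P1/P0 = beta / (beta - rho)
P1/P0 = 0.0062 / (0.0062 - 0.00326) = 2.108844
P1 = 488 * 2.108844 = 1029.1 MW

1029.1


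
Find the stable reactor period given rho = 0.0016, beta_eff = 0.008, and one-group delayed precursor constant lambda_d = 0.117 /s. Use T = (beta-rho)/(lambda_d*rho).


T = (beta - rho) / (lambda_d * rho)
T = (0.008 - 0.0016) / (0.117 * 0.0016)
T = 34.188 s

34.188


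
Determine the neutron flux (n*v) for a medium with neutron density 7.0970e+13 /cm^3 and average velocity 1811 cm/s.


phi = n * v
phi = 7.0970e+13 * 1811
phi = 1.2853e+17 /cm^2/s

1.2853e+17


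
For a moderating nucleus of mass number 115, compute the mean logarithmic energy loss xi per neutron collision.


xi = 1 + (A-1)^2/(2A) * ln((A-1)/(A+1))
xi = 1 + (115-1)^2/(2*115) * ln((115-1)/(115 +1))
xi = 0.017291

0.017291


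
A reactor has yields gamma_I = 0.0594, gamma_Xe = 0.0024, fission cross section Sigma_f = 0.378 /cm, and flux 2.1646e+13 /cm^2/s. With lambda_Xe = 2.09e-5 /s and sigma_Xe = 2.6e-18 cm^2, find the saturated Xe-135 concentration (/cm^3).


Xe_eq = (gamma_I + gamma_Xe) * Sigma_f * phi / (lambda_Xe + sigma_Xe * phi)
Numerator = (0.0594 + 0.0024) * 0.378 * 2.1646e+13 = 5.056592e+11
Denominator = 2.09e-5 + 2.6e-18 * 2.1646e+13 = 7.717960e-05
Xe_eq = 5.056592e+11 / 7.717960e-05 = 6.5517e+15 /cm^3

6.5517e+15


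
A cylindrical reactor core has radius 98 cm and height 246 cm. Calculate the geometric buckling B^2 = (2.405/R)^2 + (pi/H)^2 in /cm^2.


B^2 = (2.405/R)^2 + (pi/H)^2
B^2 = (2.405/98)^2 + (pi/246)^2
B^2 = 7.6534e-04 /cm^2

7.6534e-04


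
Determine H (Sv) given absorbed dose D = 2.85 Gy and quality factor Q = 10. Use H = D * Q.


H = D * Q
H = 2.85 * 10
H = 28.500 Sv

28.500


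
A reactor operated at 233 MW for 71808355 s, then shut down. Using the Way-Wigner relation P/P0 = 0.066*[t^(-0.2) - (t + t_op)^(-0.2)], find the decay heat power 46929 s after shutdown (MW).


P/P0 = 0.066 * [t^(-0.2) - (t + t_op)^(-0.2)]
P/P0 = 0.066 * [46929^(-0.2) - (46929 + 71808355)^(-0.2)]
P/P0 = 0.066 * [0.1163354 - 0.02683541] = 0.005906999
P = 233 * 0.005906999 = 1.3763 MW

1.3763


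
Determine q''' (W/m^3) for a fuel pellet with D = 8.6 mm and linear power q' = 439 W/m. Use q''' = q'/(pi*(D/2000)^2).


r = D / 2 / 1000 = 8.6 / 2 / 1000 = 0.0043 m
q''' = q' / (pi * r^2)
q''' = 439 / (pi * 0.0043^2)
q''' = 7.5575e+06 W/m^3

7.5575e+06


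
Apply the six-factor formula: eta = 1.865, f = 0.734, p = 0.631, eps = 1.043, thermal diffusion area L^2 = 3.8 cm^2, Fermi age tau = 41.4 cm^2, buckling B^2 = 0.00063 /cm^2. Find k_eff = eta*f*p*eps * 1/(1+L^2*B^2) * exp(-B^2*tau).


k_inf = eta*f*p*eps = 1.865*0.734*0.631*1.043 = 0.9009248
P_TNL = 1/(1 + L^2*B^2) = 1/(1 + 3.8*0.00063) = 0.9976117
P_FNL = exp(-B^2*tau) = exp(-0.00063*41.4) = 0.9742552
k_eff = k_inf * P_TNL * P_FNL = 0.9009248 * 0.9976117 * 0.9742552
k_eff = 0.87563

0.87563


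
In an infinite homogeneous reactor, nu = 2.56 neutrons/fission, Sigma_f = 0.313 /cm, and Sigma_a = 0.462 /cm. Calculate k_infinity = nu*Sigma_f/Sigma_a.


k_inf = nu * Sigma_f / Sigma_a
k_inf = 2.56 * 0.313 / 0.462
k_inf = 1.7344

1.7344


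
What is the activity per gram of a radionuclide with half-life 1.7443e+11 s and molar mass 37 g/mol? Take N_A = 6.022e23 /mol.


lambda = ln(2) / t_half = ln(2) / 1.7443e+11 = 3.973784e-12 /s
SA = lambda * N_A / M
SA = 3.973784e-12 * 6.022e23 / 37
SA = 6.4676e+10 Bq/g

6.4676e+10


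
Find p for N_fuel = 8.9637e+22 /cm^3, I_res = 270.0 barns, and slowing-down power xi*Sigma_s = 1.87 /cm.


p = exp(-N * I * 1e-24 / (xi*Sigma_s))
p = exp(-8.9637e+22 * 270.0 * 1e-24 / 1.87)
p = 2.3947e-06

2.3947e-06


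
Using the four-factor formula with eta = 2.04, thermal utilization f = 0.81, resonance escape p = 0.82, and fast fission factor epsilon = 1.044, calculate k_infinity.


k_inf = eta * f * p * epsilon
k_inf = 2.04 * 0.81 * 0.82 * 1.044
k_inf = 1.4146

1.4146


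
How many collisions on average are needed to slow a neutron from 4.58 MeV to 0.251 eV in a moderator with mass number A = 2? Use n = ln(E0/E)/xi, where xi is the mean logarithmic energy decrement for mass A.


xi = 1 + (A-1)^2/(2A)*ln((A-1)/(A+1)) = 0.7253469 (for A = 2)
n = ln(E0/E) / xi
n = ln(4.58e6 / 0.251) / 0.7253469
n = ln(1.824701e+07) / 0.7253469 = 23.050

23.050


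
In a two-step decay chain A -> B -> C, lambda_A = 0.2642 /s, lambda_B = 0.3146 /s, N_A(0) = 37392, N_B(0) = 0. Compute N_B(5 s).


N_B(t) = lambda_A * N_A0 / (lambda_B - lambda_A) * [exp(-lambda_A*t) - exp(-lambda_B*t)]
exp(-0.2642*5) = 0.2668683; exp(-0.3146*5) = 0.2074220
N_B = 0.2642 * 37392 / (0.3146 - 0.2642) * (0.2668683 - 0.2074220)
N_B = 11652

11652


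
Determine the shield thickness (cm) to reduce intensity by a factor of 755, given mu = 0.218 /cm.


x = ln(factor) / mu
x = ln(755) / 0.218
x = 30.398 cm

30.398


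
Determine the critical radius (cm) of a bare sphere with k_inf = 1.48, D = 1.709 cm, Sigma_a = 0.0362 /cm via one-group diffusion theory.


L^2 = D / Sigma_a = 1.709 / 0.0362 = 47.20994 cm^2
B_m^2 = (k_inf - 1) / L^2 = (1.48 - 1) / 47.20994 = 0.01016735 /cm^2
For a bare sphere: B_g = pi/R, so R_c = pi / sqrt(B_m^2)
R_c = pi / sqrt(0.01016735) = 31.156 cm

31.156


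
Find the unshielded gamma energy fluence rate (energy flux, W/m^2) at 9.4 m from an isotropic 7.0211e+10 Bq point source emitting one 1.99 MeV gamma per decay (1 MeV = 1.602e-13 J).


psi = A * E * 1.602e-13 / (4*pi*r^2)
psi = 7.0211e+10 * 1.99 * 1.602e-13 / (4*pi*9.4^2)
psi = 2.0158e-05 W/m^2

2.0158e-05


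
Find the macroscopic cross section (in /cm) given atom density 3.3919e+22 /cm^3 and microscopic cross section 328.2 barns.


Sigma = N * sigma_barns * 1e-24
Sigma = 3.3919e+22 * 328.2 * 1e-24
Sigma = 11.132 /cm

11.132


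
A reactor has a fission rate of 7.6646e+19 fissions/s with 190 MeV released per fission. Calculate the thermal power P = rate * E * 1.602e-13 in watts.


P = fission_rate * E_MeV * 1.602e-13
P = 7.6646e+19 * 190 * 1.602e-13
P = 2.3330e+09 W

2.3330e+09


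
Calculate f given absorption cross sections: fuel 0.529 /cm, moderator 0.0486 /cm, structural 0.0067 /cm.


f = Sigma_a_fuel / (Sigma_a_fuel + Sigma_a_mod + Sigma_a_other)
f = 0.529 / (0.529 + 0.0486 + 0.0067)
f = 0.90536

0.90536
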